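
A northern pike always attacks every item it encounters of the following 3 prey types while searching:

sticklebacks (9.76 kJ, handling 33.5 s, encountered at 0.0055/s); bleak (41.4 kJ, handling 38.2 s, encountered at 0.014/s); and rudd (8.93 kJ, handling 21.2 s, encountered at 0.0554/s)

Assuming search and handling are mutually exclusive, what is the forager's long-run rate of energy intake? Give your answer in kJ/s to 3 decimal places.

Energy encountered per unit search time: 0.0055×9.76 + 0.014×41.4 + 0.0554×8.93 = 1.128 kJ/s.
Handling time per unit search time: 0.0055×33.5 + 0.014×38.2 + 0.0554×21.2 = 1.894.
Rate = 1.128/(1 + 1.894) = 0.3898 kJ/s.

0.390 kJ/s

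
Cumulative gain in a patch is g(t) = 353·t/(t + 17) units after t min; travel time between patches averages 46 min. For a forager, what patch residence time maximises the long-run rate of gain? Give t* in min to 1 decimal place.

28.0 min

Maximise g(t)/(T+t): set derivative to zero → g'(t)(T+t) = g(t).
g'(t) = 353·17/(t + 17)². Setting 353·17/(t+17)² = 353t/[(t+17)(46+t)] gives 17(46+t) = t(t+17), so t² = 17×46 = 782.
t* = √782 = 27.96 min.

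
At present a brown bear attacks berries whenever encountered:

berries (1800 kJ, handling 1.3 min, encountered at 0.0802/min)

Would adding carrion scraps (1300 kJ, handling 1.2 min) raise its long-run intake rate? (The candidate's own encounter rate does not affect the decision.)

Current rate: (0.0802×1800)/(1 + 0.0802×1.3) = 130.7 kJ/min.
Profitability of carrion scraps: 1300/1.2 = 1083 kJ/min.
1083 > 130.7, so adding carrion scraps raises the average — include it.

Yes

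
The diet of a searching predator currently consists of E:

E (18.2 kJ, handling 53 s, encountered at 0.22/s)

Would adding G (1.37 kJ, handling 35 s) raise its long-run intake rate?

No

Current rate: (0.22×18.2)/(1 + 0.22×53) = 0.3163 kJ/s.
G: E/h = 1.37/35 = 0.03914 kJ/s.
Since 0.03914 < R, time spent handling G is better spent searching.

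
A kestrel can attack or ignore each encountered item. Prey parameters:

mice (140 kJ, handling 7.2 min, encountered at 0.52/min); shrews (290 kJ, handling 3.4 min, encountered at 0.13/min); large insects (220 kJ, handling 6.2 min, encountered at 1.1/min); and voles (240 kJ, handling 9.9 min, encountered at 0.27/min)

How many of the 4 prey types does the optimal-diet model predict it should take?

2

Rank by E/h (kJ/min): shrews 85.3, large insects 35.5, voles 24.2, mice 19.4. Include each in turn until the next type's E/h falls below the running intake rate.
Rate on top 1: 26.14. large insects: 35.5 > 26.14 → include.
Rate on top 2: 33.85. voles: 24.2 < 33.85 → exclude; stop.
Optimal diet: shrews, large insects — 2 of 4 types.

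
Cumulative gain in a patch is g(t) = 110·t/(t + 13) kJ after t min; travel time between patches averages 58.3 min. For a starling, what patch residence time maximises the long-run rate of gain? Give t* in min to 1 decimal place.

Optimal t* satisfies g'(t*) = g(t*)/(T + t*).
g'(t) = 110·13/(t + 13)². Setting 110·13/(t+13)² = 110t/[(t+13)(58.3+t)] gives 13(58.3+t) = t(t+13), so t² = 13×58.3 = 757.9.
t* = √757.9 = 27.53 min.

27.5 min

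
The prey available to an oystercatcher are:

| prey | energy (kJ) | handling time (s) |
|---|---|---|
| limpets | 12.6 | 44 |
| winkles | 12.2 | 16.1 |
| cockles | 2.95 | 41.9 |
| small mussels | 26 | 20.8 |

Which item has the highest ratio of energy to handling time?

small mussels

Profitability E/h (kJ/s): limpets = 12.6/44 = 0.286, winkles = 12.2/16.1 = 0.758, cockles = 2.95/41.9 = 0.0704, small mussels = 26/20.8 = 1.25.
Ranked: small mussels > winkles > limpets > cockles.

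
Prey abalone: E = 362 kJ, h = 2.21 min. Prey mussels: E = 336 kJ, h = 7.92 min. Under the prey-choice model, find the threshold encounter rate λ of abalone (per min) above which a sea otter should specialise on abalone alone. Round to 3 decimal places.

At the threshold, the rate on abalone alone equals the profitability of mussels: λ·362/(1 + λ·2.21) = 336/7.92 = 42.42.
Rearranging, λ(362 − 42.42×2.21) = 42.42, so λ = 42.42/268.2 = 0.1582 per min.

0.158 per min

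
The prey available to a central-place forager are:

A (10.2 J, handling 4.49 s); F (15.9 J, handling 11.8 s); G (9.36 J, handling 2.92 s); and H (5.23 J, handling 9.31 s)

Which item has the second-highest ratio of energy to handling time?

A

Profitability E/h (J/s): A = 10.2/4.49 = 2.27, F = 15.9/11.8 = 1.35, G = 9.36/2.92 = 3.21, H = 5.23/9.31 = 0.562.
Ranked: G > A > F > H.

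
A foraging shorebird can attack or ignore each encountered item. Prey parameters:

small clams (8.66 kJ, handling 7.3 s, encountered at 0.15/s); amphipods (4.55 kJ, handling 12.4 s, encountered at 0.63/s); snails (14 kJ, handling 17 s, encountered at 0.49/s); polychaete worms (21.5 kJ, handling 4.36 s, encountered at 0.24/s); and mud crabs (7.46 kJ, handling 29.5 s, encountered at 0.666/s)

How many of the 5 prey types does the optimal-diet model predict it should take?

1

E/h in descending order: polychaete worms 4.93, small clams 1.19, snails 0.824, amphipods 0.367, mud crabs 0.253 kJ/s. The optimal diet is the largest prefix of this list for which every included type satisfies E_i/h_i > R on the types above it.
Rate on top 1: 2.522. small clams: 1.19 < 2.522 → exclude; stop.
Optimal diet: polychaete worms — 1 of 5 types.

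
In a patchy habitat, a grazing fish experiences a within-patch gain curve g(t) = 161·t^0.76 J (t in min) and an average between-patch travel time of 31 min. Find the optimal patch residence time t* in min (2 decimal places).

98.17 min

By the marginal value theorem, leave when the instantaneous gain rate g'(t) equals the habitat-wide average g(t)/(T + t).
g'(t) = 0.76·161·t^-0.24. Setting 0.76·161·t^-0.24 = 161·t^0.76/(31+t) gives 0.76(31+t) = t, so 0.24·t = 0.76×31.
t* = 0.76×31/0.24 = 98.17 min.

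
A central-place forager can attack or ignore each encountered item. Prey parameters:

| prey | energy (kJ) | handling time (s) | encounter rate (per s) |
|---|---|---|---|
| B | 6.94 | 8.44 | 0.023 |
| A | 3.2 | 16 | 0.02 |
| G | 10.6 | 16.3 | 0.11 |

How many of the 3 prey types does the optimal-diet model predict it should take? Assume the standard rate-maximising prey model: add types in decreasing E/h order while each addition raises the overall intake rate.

Profitabilities (E/h, kJ/s): B 0.822, G 0.65, A 0.2. Add prey in this order while the next type's profitability exceeds the intake rate on those already taken.
Rate on top 1: 0.1337. G: 0.65 > 0.1337 → include.
Rate on top 2: 0.4438. A: 0.2 < 0.4438 → exclude; stop.
Optimal diet: B, G — 2 of 3 types.

2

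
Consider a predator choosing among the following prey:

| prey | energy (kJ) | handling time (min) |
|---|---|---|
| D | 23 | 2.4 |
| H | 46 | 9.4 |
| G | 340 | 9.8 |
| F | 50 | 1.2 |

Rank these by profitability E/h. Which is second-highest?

G

Profitability E/h (kJ/min): D = 23/2.4 = 9.58, H = 46/9.4 = 4.89, G = 340/9.8 = 34.7, F = 50/1.2 = 41.7.
Ranked: F > G > D > H.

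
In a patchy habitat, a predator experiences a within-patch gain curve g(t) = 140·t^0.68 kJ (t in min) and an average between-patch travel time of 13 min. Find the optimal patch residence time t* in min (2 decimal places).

Optimal t* satisfies g'(t*) = g(t*)/(T + t*).
g'(t) = 0.68·140·t^-0.32. Setting 0.68·140·t^-0.32 = 140·t^0.68/(13+t) gives 0.68(13+t) = t, so 0.32·t = 0.68×13.
t* = 0.68×13/0.32 = 27.63 min.

27.63 min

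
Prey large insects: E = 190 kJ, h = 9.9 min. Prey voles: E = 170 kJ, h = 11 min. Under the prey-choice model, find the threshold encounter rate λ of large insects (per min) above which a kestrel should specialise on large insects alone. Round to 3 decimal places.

The zero-one rule: include voles iff E₂/h₂ > λE₁/(1+λh₁). Equality gives the switch point.
λE₁h₂ = E₂ + λE₂h₁ ⇒ λ = E₂/(E₁h₂ − E₂h₁) = 170/(2090 − 1683) = 0.4177 per min.

0.418 per min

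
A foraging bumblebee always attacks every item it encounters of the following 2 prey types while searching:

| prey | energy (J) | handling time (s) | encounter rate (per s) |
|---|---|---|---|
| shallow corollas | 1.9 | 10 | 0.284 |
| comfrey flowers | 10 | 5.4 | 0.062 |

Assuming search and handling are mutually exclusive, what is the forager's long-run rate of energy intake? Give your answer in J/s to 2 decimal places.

R = (0.284×1.9 + 0.062×10) / (1 + 0.284×10 + 0.062×5.4) = 1.16/4.175 = 0.2778 J/s.

0.28 J/s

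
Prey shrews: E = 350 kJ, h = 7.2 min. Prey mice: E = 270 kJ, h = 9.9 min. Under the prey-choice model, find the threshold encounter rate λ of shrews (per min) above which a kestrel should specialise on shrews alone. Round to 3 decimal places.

0.178 per min

Drop mice once their profitability E₂/h₂ falls below the rate achievable on shrews alone: E₂/h₂ = λE₁/(1 + λh₁).
Solve for λ: λE₁h₂ = E₂(1 + λh₁) → λ(E₁h₂ − E₂h₁) = E₂ → λ = E₂/(E₁h₂ − E₂h₁).
λ = 270/(350×9.9 − 270×7.2) = 270/1521 = 0.1775 per min.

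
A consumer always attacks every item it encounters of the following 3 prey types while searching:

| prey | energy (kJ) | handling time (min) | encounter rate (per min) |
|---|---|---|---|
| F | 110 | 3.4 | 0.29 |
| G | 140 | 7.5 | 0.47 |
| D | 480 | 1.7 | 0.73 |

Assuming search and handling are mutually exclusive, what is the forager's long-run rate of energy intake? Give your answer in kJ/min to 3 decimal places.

66.366 kJ/min

R = (0.29×110 + 0.47×140 + 0.73×480) / (1 + 0.29×3.4 + 0.47×7.5 + 0.73×1.7) = 448.1/6.752 = 66.37 kJ/min.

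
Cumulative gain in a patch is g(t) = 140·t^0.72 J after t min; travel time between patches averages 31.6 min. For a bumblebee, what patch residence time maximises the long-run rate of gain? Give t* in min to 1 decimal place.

81.3 min

Maximise g(t)/(T+t): set derivative to zero → g'(t)(T+t) = g(t).
g'(t) = 0.72·140·t^-0.28. Setting 0.72·140·t^-0.28 = 140·t^0.72/(31.6+t) gives 0.72(31.6+t) = t, so 0.28·t = 0.72×31.6.
t* = 0.72×31.6/0.28 = 81.26 min.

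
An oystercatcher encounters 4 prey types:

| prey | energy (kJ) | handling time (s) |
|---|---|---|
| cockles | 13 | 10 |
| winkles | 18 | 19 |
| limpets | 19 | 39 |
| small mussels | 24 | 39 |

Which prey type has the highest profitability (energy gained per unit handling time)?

cockles

In descending order of E/h:
cockles: 13/10 = 1.3 kJ/s
winkles: 18/19 = 0.947 kJ/s
small mussels: 24/39 = 0.615 kJ/s
limpets: 19/39 = 0.487 kJ/s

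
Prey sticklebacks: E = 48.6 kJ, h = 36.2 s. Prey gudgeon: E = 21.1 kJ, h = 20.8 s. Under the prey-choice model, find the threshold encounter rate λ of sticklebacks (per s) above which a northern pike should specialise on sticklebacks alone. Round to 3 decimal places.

0.085 per s

At the threshold, the rate on sticklebacks alone equals the profitability of gudgeon: λ·48.6/(1 + λ·36.2) = 21.1/20.8 = 1.014.
Rearranging, λ(48.6 − 1.014×36.2) = 1.014, so λ = 1.014/11.88 = 0.0854 per s.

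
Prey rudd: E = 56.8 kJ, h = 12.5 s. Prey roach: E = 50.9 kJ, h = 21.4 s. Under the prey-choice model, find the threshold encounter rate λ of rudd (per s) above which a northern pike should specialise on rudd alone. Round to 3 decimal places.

0.088 per s

Drop roach once their profitability E₂/h₂ falls below the rate achievable on rudd alone: E₂/h₂ = λE₁/(1 + λh₁).
Solve for λ: λE₁h₂ = E₂(1 + λh₁) → λ(E₁h₂ − E₂h₁) = E₂ → λ = E₂/(E₁h₂ − E₂h₁).
λ = 50.9/(56.8×21.4 − 50.9×12.5) = 50.9/579.3 = 0.08787 per s.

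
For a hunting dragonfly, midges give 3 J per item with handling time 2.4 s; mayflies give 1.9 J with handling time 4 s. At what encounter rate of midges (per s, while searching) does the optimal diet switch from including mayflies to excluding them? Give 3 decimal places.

Drop mayflies once their profitability E₂/h₂ falls below the rate achievable on midges alone: E₂/h₂ = λE₁/(1 + λh₁).
Solve for λ: λE₁h₂ = E₂(1 + λh₁) → λ(E₁h₂ − E₂h₁) = E₂ → λ = E₂/(E₁h₂ − E₂h₁).
λ = 1.9/(3×4 − 1.9×2.4) = 1.9/7.44 = 0.2554 per s.

0.255 per s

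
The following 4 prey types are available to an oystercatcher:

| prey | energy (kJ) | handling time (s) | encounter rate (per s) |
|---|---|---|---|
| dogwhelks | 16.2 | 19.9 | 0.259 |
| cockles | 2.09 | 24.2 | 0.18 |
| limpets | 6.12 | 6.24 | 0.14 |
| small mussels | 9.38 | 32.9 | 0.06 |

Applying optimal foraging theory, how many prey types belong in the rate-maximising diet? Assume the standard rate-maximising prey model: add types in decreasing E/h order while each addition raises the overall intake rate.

2

Rank by E/h (kJ/s): limpets 0.981, dogwhelks 0.814, small mussels 0.285, cockles 0.0864. Include each in turn until the next type's E/h falls below the running intake rate.
Rate on top 1: 0.4573. dogwhelks: 0.814 > 0.4573 → include.
Rate on top 2: 0.719. small mussels: 0.285 < 0.719 → exclude; stop.
Optimal diet: limpets, dogwhelks — 2 of 4 types.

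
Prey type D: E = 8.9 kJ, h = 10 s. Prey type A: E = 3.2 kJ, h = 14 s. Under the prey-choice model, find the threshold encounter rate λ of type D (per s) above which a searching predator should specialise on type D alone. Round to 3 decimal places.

0.035 per s

Drop type A once their profitability E₂/h₂ falls below the rate achievable on type D alone: E₂/h₂ = λE₁/(1 + λh₁).
Solve for λ: λE₁h₂ = E₂(1 + λh₁) → λ(E₁h₂ − E₂h₁) = E₂ → λ = E₂/(E₁h₂ − E₂h₁).
λ = 3.2/(8.9×14 − 3.2×10) = 3.2/92.6 = 0.03456 per s.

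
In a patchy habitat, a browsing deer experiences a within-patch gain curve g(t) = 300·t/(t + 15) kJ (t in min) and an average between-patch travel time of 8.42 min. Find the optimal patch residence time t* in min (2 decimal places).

11.24 min

Maximise g(t)/(T+t): set derivative to zero → g'(t)(T+t) = g(t).
g'(t) = 300·15/(t + 15)². Setting 300·15/(t+15)² = 300t/[(t+15)(8.42+t)] gives 15(8.42+t) = t(t+15), so t² = 15×8.42 = 126.3.
t* = √126.3 = 11.24 min.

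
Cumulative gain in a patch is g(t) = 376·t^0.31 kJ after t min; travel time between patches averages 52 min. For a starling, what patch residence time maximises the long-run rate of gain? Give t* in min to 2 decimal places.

Optimal t* satisfies g'(t*) = g(t*)/(T + t*).
g'(t) = 0.31·376·t^-0.69. Setting 0.31·376·t^-0.69 = 376·t^0.31/(52+t) gives 0.31(52+t) = t, so 0.69·t = 0.31×52.
t* = 0.31×52/0.69 = 23.36 min.

23.36 min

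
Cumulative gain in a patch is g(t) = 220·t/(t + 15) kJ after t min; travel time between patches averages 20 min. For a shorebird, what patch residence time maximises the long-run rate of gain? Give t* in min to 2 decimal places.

17.32 min

Maximise g(t)/(T+t): set derivative to zero → g'(t)(T+t) = g(t).
g'(t) = 220·15/(t + 15)². Setting 220·15/(t+15)² = 220t/[(t+15)(20+t)] gives 15(20+t) = t(t+15), so t² = 15×20 = 300.
t* = √300 = 17.32 min.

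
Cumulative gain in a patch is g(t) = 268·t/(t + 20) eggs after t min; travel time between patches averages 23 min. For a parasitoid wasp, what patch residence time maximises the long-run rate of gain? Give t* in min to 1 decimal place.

By the marginal value theorem, leave when the instantaneous gain rate g'(t) equals the habitat-wide average g(t)/(T + t).
g'(t) = 268·20/(t + 20)². Setting 268·20/(t+20)² = 268t/[(t+20)(23+t)] gives 20(23+t) = t(t+20), so t² = 20×23 = 460.
t* = √460 = 21.45 min.

21.4 min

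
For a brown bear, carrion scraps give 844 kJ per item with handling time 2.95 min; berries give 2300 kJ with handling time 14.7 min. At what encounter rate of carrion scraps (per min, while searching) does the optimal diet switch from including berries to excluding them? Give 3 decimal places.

0.409 per min

The zero-one rule: include berries iff E₂/h₂ > λE₁/(1+λh₁). Equality gives the switch point.
λE₁h₂ = E₂ + λE₂h₁ ⇒ λ = E₂/(E₁h₂ − E₂h₁) = 2300/(1.241e+04 − 6785) = 0.4091 per min.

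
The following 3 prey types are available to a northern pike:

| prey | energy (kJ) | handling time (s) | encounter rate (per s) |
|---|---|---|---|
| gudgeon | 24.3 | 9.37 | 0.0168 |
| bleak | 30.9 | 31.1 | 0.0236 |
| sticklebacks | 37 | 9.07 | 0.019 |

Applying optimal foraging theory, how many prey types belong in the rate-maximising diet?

3

Rank by E/h (kJ/s): sticklebacks 4.08, gudgeon 2.59, bleak 0.994. Include each in turn until the next type's E/h falls below the running intake rate.
Rate on top 1: 0.5997. gudgeon: 2.59 > 0.5997 → include.
Rate on top 2: 0.8357. bleak: 0.994 > 0.8357 → include.
Optimal diet: sticklebacks, gudgeon, bleak — 3 of 3 types.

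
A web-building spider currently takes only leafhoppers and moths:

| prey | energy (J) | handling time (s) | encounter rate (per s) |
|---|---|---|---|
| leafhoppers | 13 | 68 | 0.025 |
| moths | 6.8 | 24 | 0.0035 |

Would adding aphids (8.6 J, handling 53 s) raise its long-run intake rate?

Intake rate on the current diet: R = (0.025×13 + 0.0035×6.8) / (1 + 0.025×68 + 0.0035×24) = 0.3488/2.784 = 0.1253 J/s.
aphids: E/h = 8.6/53 = 0.1623 J/s.
0.1623 > 0.1253, so adding aphids raises the average — include it.

Yes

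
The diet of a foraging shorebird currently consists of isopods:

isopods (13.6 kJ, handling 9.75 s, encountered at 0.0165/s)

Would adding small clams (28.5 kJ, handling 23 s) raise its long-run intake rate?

Yes

Current rate: (0.0165×13.6)/(1 + 0.0165×9.75) = 0.1933 kJ/s.
Profitability of small clams: 28.5/23 = 1.239 kJ/s.
1.239 > 0.1933, so adding small clams raises the average — include it.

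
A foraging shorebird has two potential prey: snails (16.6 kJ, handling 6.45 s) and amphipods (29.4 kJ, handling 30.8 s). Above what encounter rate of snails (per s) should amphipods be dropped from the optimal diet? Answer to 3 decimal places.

0.091 per s

Drop amphipods once their profitability E₂/h₂ falls below the rate achievable on snails alone: E₂/h₂ = λE₁/(1 + λh₁).
Solve for λ: λE₁h₂ = E₂(1 + λh₁) → λ(E₁h₂ − E₂h₁) = E₂ → λ = E₂/(E₁h₂ − E₂h₁).
λ = 29.4/(16.6×30.8 − 29.4×6.45) = 29.4/321.7 = 0.0914 per s.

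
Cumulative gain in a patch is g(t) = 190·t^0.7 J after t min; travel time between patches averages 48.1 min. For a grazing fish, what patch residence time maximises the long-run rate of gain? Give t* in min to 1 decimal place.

112.2 min

Maximise g(t)/(T+t): set derivative to zero → g'(t)(T+t) = g(t).
g'(t) = 0.7·190·t^-0.3. Setting 0.7·190·t^-0.3 = 190·t^0.7/(48.1+t) gives 0.7(48.1+t) = t, so 0.30·t = 0.7×48.1.
t* = 0.7×48.1/0.30 = 112.2 min.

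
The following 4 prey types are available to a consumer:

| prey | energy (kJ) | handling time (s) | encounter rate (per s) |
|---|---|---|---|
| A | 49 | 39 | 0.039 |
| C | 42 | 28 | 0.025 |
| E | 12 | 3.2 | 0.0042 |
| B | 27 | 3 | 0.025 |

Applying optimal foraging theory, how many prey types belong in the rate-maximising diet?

E/h in descending order: B 9, E 3.75, C 1.5, A 1.26 kJ/s. The optimal diet is the largest prefix of this list for which every included type satisfies E_i/h_i > R on the types above it.
Rate on top 1: 0.6279. E: 3.75 > 0.6279 → include.
Rate on top 2: 0.6665. C: 1.5 > 0.6665 → include.
Rate on top 3: 0.9927. A: 1.26 > 0.9927 → include.
Optimal diet: B, E, C, A — 4 of 4 types.

4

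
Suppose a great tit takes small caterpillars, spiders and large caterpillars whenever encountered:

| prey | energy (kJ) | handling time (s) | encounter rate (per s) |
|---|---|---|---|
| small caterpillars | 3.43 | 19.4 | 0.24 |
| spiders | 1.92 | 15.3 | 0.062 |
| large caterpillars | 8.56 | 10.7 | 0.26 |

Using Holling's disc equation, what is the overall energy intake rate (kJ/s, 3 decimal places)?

0.337 kJ/s

R = (0.24×3.43 + 0.062×1.92 + 0.26×8.56) / (1 + 0.24×19.4 + 0.062×15.3 + 0.26×10.7) = 3.168/9.387 = 0.3375 kJ/s.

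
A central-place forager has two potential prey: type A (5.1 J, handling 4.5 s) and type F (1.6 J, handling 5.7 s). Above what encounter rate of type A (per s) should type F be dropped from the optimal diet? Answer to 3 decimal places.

0.073 per s

At the threshold, the rate on type A alone equals the profitability of type F: λ·5.1/(1 + λ·4.5) = 1.6/5.7 = 0.2807.
Rearranging, λ(5.1 − 0.2807×4.5) = 0.2807, so λ = 0.2807/3.837 = 0.07316 per s.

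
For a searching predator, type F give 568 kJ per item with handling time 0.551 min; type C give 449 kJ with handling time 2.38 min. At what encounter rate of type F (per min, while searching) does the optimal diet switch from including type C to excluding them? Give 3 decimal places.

At the threshold, the rate on type F alone equals the profitability of type C: λ·568/(1 + λ·0.551) = 449/2.38 = 188.7.
Rearranging, λ(568 − 188.7×0.551) = 188.7, so λ = 188.7/464.1 = 0.4065 per min.

0.407 per min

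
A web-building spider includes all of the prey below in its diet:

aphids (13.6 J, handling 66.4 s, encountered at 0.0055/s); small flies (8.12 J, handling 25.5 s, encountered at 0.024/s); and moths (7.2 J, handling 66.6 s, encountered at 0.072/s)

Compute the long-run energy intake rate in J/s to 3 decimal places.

0.116 J/s

Energy encountered per unit search time: 0.0055×13.6 + 0.024×8.12 + 0.072×7.2 = 0.7881 J/s.
Handling time per unit search time: 0.0055×66.4 + 0.024×25.5 + 0.072×66.6 = 5.772.
Rate = 0.7881/(1 + 5.772) = 0.1164 J/s.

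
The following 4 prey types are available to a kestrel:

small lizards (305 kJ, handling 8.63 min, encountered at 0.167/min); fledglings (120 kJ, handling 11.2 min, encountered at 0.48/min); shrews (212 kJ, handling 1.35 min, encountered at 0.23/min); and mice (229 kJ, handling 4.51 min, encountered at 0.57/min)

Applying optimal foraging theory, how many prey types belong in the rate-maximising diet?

2

E/h in descending order: shrews 157, mice 50.8, small lizards 35.3, fledglings 10.7 kJ/min. The optimal diet is the largest prefix of this list for which every included type satisfies E_i/h_i > R on the types above it.
Rate on top 1: 37.21. mice: 50.8 > 37.21 → include.
Rate on top 2: 46.19. small lizards: 35.3 < 46.19 → exclude; stop.
Optimal diet: shrews, mice — 2 of 4 types.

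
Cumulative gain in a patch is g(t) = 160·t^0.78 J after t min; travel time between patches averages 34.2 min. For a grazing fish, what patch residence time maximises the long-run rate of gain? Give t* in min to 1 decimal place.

Optimal t* satisfies g'(t*) = g(t*)/(T + t*).
g'(t) = 0.78·160·t^-0.22. Setting 0.78·160·t^-0.22 = 160·t^0.78/(34.2+t) gives 0.78(34.2+t) = t, so 0.22·t = 0.78×34.2.
t* = 0.78×34.2/0.22 = 121.3 min.

121.3 min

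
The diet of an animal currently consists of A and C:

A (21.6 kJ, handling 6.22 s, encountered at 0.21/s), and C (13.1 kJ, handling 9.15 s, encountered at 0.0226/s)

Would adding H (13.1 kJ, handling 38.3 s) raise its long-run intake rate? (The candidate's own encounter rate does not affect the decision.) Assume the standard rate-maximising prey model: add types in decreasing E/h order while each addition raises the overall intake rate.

No

Current rate: (0.21×21.6 + 0.0226×13.1)/(1 + 0.21×6.22 + 0.0226×9.15) = 1.923 kJ/s.
Profitability of H: 13.1/38.3 = 0.342 kJ/s.
Since 0.342 < R, time spent handling H is better spent searching.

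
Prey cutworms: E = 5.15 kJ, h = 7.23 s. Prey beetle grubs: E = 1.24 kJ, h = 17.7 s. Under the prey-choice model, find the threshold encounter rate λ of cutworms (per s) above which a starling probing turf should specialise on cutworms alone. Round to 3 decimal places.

0.015 per s

Drop beetle grubs once their profitability E₂/h₂ falls below the rate achievable on cutworms alone: E₂/h₂ = λE₁/(1 + λh₁).
Solve for λ: λE₁h₂ = E₂(1 + λh₁) → λ(E₁h₂ − E₂h₁) = E₂ → λ = E₂/(E₁h₂ − E₂h₁).
λ = 1.24/(5.15×17.7 − 1.24×7.23) = 1.24/82.19 = 0.01509 per s.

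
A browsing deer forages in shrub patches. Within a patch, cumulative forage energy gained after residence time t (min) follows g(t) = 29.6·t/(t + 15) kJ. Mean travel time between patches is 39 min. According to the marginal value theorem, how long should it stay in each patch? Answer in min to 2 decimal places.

By the marginal value theorem, leave when the instantaneous gain rate g'(t) equals the habitat-wide average g(t)/(T + t).
g'(t) = 29.6·15/(t + 15)². Setting 29.6·15/(t+15)² = 29.6t/[(t+15)(39+t)] gives 15(39+t) = t(t+15), so t² = 15×39 = 585.
t* = √585 = 24.19 min.

24.19 min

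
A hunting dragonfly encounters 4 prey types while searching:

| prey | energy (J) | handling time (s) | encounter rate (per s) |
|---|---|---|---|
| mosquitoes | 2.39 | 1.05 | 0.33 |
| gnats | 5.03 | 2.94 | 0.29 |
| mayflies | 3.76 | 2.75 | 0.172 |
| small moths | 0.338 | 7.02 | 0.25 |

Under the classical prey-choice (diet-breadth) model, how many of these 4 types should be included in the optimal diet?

Rank by E/h (J/s): mosquitoes 2.28, gnats 1.71, mayflies 1.37, small moths 0.0481. Include each in turn until the next type's E/h falls below the running intake rate.
Rate on top 1: 0.5857. gnats: 1.71 > 0.5857 → include.
Rate on top 2: 1.022. mayflies: 1.37 > 1.022 → include.
Rate on top 3: 1.083. small moths: 0.0481 < 1.083 → exclude; stop.
Optimal diet: mosquitoes, gnats, mayflies — 3 of 4 types.

3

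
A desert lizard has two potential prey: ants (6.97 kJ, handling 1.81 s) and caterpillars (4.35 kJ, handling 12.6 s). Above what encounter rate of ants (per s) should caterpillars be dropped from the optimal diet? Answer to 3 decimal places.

0.054 per s

At the threshold, the rate on ants alone equals the profitability of caterpillars: λ·6.97/(1 + λ·1.81) = 4.35/12.6 = 0.3452.
Rearranging, λ(6.97 − 0.3452×1.81) = 0.3452, so λ = 0.3452/6.345 = 0.05441 per s.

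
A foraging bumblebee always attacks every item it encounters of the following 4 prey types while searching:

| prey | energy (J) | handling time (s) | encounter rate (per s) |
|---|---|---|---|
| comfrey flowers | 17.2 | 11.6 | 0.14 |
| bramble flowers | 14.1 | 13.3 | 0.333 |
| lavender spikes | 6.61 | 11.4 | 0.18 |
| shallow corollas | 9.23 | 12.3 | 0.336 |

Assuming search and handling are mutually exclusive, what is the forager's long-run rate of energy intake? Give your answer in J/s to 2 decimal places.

0.86 J/s

R = (0.14×17.2 + 0.333×14.1 + 0.18×6.61 + 0.336×9.23) / (1 + 0.14×11.6 + 0.333×13.3 + 0.18×11.4 + 0.336×12.3) = 11.39/13.24 = 0.8608 J/s.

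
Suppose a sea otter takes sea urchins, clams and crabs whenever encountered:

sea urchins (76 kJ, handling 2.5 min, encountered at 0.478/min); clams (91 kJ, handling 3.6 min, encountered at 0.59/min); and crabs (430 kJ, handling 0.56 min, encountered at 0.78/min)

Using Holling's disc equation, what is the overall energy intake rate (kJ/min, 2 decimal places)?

89.45 kJ/min

R = Σλ_iE_i / (1 + Σλ_ih_i)
Numerator: 0.478×76 + 0.59×91 + 0.78×430 = 425.4
Denominator: 1 + 0.478×2.5 + 0.59×3.6 + 0.78×0.56 = 4.756
R = 425.4/4.756 = 89.45 kJ/min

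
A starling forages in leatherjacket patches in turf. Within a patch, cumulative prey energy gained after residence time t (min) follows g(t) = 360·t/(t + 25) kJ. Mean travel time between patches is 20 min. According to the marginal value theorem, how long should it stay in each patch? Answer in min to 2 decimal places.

Maximise g(t)/(T+t): set derivative to zero → g'(t)(T+t) = g(t).
g'(t) = 360·25/(t + 25)². Setting 360·25/(t+25)² = 360t/[(t+25)(20+t)] gives 25(20+t) = t(t+25), so t² = 25×20 = 500.
t* = √500 = 22.36 min.

22.36 min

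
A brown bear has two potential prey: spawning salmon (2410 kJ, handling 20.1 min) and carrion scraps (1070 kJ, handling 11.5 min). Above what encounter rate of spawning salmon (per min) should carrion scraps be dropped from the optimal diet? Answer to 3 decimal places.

The zero-one rule: include carrion scraps iff E₂/h₂ > λE₁/(1+λh₁). Equality gives the switch point.
λE₁h₂ = E₂ + λE₂h₁ ⇒ λ = E₂/(E₁h₂ − E₂h₁) = 1070/(2.772e+04 − 2.151e+04) = 0.1724 per min.

0.172 per min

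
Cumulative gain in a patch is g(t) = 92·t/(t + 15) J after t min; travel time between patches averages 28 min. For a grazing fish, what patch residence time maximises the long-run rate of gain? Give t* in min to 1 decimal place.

By the marginal value theorem, leave when the instantaneous gain rate g'(t) equals the habitat-wide average g(t)/(T + t).
g'(t) = 92·15/(t + 15)². Setting 92·15/(t+15)² = 92t/[(t+15)(28+t)] gives 15(28+t) = t(t+15), so t² = 15×28 = 420.
t* = √420 = 20.49 min.

20.5 min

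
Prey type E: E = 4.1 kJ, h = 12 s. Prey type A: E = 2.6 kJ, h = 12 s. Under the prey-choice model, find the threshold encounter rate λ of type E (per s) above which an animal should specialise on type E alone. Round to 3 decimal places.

0.144 per s

The zero-one rule: include type A iff E₂/h₂ > λE₁/(1+λh₁). Equality gives the switch point.
λE₁h₂ = E₂ + λE₂h₁ ⇒ λ = E₂/(E₁h₂ − E₂h₁) = 2.6/(49.2 − 31.2) = 0.1444 per s.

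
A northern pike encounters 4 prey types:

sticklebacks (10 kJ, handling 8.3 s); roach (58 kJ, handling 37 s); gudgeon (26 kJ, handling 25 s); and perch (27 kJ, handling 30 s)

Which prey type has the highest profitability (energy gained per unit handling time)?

roach

Profitability E/h (kJ/s): sticklebacks = 10/8.3 = 1.2, roach = 58/37 = 1.57, gudgeon = 26/25 = 1.04, perch = 27/30 = 0.9.
Ranked: roach > sticklebacks > gudgeon > perch.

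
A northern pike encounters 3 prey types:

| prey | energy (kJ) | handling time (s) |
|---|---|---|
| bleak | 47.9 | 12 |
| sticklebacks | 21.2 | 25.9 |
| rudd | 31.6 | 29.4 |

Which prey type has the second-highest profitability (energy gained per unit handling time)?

In descending order of E/h:
bleak: 47.9/12 = 3.99 kJ/s
rudd: 31.6/29.4 = 1.07 kJ/s
sticklebacks: 21.2/25.9 = 0.819 kJ/s

rudd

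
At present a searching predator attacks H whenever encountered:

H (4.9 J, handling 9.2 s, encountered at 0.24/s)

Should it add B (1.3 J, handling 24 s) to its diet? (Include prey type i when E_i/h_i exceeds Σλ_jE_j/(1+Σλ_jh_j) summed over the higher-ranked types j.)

No

Intake rate on the current diet: R = (0.24×4.9) / (1 + 0.24×9.2) = 1.176/3.208 = 0.3666 J/s.
B: E/h = 1.3/24 = 0.05417 J/s.
Since 0.05417 < R, time spent handling B is better spent searching.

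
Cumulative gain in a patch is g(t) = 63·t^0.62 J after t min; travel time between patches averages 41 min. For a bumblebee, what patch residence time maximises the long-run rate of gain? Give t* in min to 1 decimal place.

66.9 min

By the marginal value theorem, leave when the instantaneous gain rate g'(t) equals the habitat-wide average g(t)/(T + t).
g'(t) = 0.62·63·t^-0.38. Setting 0.62·63·t^-0.38 = 63·t^0.62/(41+t) gives 0.62(41+t) = t, so 0.38·t = 0.62×41.
t* = 0.62×41/0.38 = 66.89 min.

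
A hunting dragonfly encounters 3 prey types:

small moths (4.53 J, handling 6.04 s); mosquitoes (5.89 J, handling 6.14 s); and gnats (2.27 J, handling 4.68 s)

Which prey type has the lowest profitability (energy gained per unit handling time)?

gnats

In descending order of E/h:
mosquitoes: 5.89/6.14 = 0.959 J/s
small moths: 4.53/6.04 = 0.75 J/s
gnats: 2.27/4.68 = 0.485 J/s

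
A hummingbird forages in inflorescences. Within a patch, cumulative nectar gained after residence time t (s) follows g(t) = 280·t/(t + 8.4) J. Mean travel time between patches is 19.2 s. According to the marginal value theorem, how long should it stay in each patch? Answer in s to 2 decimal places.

12.70 s

By the marginal value theorem, leave when the instantaneous gain rate g'(t) equals the habitat-wide average g(t)/(T + t).
g'(t) = 280·8.4/(t + 8.4)². Setting 280·8.4/(t+8.4)² = 280t/[(t+8.4)(19.2+t)] gives 8.4(19.2+t) = t(t+8.4), so t² = 8.4×19.2 = 161.3.
t* = √161.3 = 12.7 s.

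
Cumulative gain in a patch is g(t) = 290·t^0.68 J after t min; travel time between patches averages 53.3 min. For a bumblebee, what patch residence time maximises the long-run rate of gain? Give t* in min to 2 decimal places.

113.26 min

Optimal t* satisfies g'(t*) = g(t*)/(T + t*).
g'(t) = 0.68·290·t^-0.32. Setting 0.68·290·t^-0.32 = 290·t^0.68/(53.3+t) gives 0.68(53.3+t) = t, so 0.32·t = 0.68×53.3.
t* = 0.68×53.3/0.32 = 113.3 min.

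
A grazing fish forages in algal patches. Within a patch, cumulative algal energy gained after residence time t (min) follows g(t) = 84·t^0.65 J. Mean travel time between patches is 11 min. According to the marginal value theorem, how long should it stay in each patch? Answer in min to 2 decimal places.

Maximise g(t)/(T+t): set derivative to zero → g'(t)(T+t) = g(t).
g'(t) = 0.65·84·t^-0.35. Setting 0.65·84·t^-0.35 = 84·t^0.65/(11+t) gives 0.65(11+t) = t, so 0.35·t = 0.65×11.
t* = 0.65×11/0.35 = 20.43 min.

20.43 min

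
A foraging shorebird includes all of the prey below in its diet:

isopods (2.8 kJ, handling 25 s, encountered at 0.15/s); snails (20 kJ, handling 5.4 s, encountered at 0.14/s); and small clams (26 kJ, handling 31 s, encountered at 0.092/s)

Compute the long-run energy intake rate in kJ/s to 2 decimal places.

0.67 kJ/s

Energy encountered per unit search time: 0.15×2.8 + 0.14×20 + 0.092×26 = 5.612 kJ/s.
Handling time per unit search time: 0.15×25 + 0.14×5.4 + 0.092×31 = 7.358.
Rate = 5.612/(1 + 7.358) = 0.6715 kJ/s.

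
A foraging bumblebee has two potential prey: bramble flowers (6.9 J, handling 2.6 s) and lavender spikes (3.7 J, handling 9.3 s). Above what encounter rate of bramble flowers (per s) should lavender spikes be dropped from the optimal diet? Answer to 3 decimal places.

0.068 per s

Drop lavender spikes once their profitability E₂/h₂ falls below the rate achievable on bramble flowers alone: E₂/h₂ = λE₁/(1 + λh₁).
Solve for λ: λE₁h₂ = E₂(1 + λh₁) → λ(E₁h₂ − E₂h₁) = E₂ → λ = E₂/(E₁h₂ − E₂h₁).
λ = 3.7/(6.9×9.3 − 3.7×2.6) = 3.7/54.55 = 0.06783 per s.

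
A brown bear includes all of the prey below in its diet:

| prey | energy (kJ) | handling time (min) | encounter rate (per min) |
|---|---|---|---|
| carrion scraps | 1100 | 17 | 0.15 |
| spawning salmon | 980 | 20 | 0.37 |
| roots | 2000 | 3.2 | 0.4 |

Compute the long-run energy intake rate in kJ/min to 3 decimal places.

Energy encountered per unit search time: 0.15×1100 + 0.37×980 + 0.4×2000 = 1328 kJ/min.
Handling time per unit search time: 0.15×17 + 0.37×20 + 0.4×3.2 = 11.23.
Rate = 1328/(1 + 11.23) = 108.6 kJ/min.

108.553 kJ/min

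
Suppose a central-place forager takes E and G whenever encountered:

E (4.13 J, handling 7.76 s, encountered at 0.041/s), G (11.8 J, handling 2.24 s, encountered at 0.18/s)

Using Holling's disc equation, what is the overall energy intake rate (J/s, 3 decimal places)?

Energy encountered per unit search time: 0.041×4.13 + 0.18×11.8 = 2.293 J/s.
Handling time per unit search time: 0.041×7.76 + 0.18×2.24 = 0.7214.
Rate = 2.293/(1 + 0.7214) = 1.332 J/s.

1.332 J/s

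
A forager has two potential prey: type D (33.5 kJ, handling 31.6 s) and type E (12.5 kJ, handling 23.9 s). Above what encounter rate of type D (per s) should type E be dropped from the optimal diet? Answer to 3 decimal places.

0.031 per s

The zero-one rule: include type E iff E₂/h₂ > λE₁/(1+λh₁). Equality gives the switch point.
λE₁h₂ = E₂ + λE₂h₁ ⇒ λ = E₂/(E₁h₂ − E₂h₁) = 12.5/(800.6 − 395) = 0.03081 per s.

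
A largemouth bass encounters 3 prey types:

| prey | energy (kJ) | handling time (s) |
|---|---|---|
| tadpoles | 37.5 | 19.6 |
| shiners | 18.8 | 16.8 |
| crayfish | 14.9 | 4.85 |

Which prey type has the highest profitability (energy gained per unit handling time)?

Profitability E/h (kJ/s): tadpoles = 37.5/19.6 = 1.91, shiners = 18.8/16.8 = 1.12, crayfish = 14.9/4.85 = 3.07.
Ranked: crayfish > tadpoles > shiners.

crayfish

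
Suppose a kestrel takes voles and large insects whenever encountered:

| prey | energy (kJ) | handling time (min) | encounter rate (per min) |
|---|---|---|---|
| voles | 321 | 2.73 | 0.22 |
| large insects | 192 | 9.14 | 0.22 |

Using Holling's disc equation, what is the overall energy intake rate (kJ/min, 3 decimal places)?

R = Σλ_iE_i / (1 + Σλ_ih_i)
Numerator: 0.22×321 + 0.22×192 = 112.9
Denominator: 1 + 0.22×2.73 + 0.22×9.14 = 3.611
R = 112.9/3.611 = 31.25 kJ/min

31.251 kJ/min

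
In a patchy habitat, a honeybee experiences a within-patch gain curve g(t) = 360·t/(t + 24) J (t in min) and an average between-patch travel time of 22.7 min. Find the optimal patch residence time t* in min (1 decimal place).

Optimal t* satisfies g'(t*) = g(t*)/(T + t*).
g'(t) = 360·24/(t + 24)². Setting 360·24/(t+24)² = 360t/[(t+24)(22.7+t)] gives 24(22.7+t) = t(t+24), so t² = 24×22.7 = 544.8.
t* = √544.8 = 23.34 min.

23.3 min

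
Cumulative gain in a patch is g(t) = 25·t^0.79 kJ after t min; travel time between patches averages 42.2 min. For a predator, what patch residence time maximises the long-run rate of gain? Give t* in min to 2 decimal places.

Maximise g(t)/(T+t): set derivative to zero → g'(t)(T+t) = g(t).
g'(t) = 0.79·25·t^-0.21. Setting 0.79·25·t^-0.21 = 25·t^0.79/(42.2+t) gives 0.79(42.2+t) = t, so 0.21·t = 0.79×42.2.
t* = 0.79×42.2/0.21 = 158.8 min.

158.75 min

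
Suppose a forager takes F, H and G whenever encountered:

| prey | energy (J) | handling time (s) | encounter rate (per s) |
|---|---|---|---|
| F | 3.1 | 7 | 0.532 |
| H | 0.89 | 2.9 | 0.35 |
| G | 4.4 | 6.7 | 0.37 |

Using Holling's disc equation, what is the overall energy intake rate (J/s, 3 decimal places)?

0.437 J/s

Energy encountered per unit search time: 0.532×3.1 + 0.35×0.89 + 0.37×4.4 = 3.589 J/s.
Handling time per unit search time: 0.532×7 + 0.35×2.9 + 0.37×6.7 = 7.218.
Rate = 3.589/(1 + 7.218) = 0.4367 J/s.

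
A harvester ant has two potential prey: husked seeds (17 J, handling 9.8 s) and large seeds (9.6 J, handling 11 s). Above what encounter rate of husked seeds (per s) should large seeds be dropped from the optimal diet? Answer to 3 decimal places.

0.103 per s

The zero-one rule: include large seeds iff E₂/h₂ > λE₁/(1+λh₁). Equality gives the switch point.
λE₁h₂ = E₂ + λE₂h₁ ⇒ λ = E₂/(E₁h₂ − E₂h₁) = 9.6/(187 − 94.08) = 0.1033 per s.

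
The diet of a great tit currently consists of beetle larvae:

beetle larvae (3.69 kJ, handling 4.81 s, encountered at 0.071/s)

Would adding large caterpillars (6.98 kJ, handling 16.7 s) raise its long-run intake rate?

Current rate: (0.071×3.69)/(1 + 0.071×4.81) = 0.1953 kJ/s.
Profitability of large caterpillars: 6.98/16.7 = 0.418 kJ/s.
0.418 > 0.1953, so adding large caterpillars raises the average — include it.

Yes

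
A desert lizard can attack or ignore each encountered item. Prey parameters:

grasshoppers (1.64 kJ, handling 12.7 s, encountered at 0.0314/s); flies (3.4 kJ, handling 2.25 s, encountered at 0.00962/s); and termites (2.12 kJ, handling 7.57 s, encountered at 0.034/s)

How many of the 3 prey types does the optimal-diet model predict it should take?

Profitabilities (E/h, kJ/s): flies 1.51, termites 0.28, grasshoppers 0.129. Add prey in this order while the next type's profitability exceeds the intake rate on those already taken.
Rate on top 1: 0.03202. termites: 0.28 > 0.03202 → include.
Rate on top 2: 0.08193. grasshoppers: 0.129 > 0.08193 → include.
Optimal diet: flies, termites, grasshoppers — 3 of 3 types.

3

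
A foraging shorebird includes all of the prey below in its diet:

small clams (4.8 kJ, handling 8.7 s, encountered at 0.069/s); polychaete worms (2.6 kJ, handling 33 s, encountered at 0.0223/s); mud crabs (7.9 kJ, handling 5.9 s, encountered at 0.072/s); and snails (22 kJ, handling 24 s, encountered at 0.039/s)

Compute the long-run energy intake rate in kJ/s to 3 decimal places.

R = Σλ_iE_i / (1 + Σλ_ih_i)
Numerator: 0.069×4.8 + 0.0223×2.6 + 0.072×7.9 + 0.039×22 = 1.816
Denominator: 1 + 0.069×8.7 + 0.0223×33 + 0.072×5.9 + 0.039×24 = 3.697
R = 1.816/3.697 = 0.4912 kJ/s

0.491 kJ/s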